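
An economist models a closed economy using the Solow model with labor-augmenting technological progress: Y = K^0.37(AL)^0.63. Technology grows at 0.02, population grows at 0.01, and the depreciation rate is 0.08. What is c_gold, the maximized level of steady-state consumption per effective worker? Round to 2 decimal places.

c_gold ≈ 1.28

The effective depreciation rate is n + g + δ = 0.01 + 0.02 + 0.08 = 0.11.
Golden rule sets MPK = n+g+δ: 0.37·k^(0.37−1) = 0.11, so k_gold = (0.37/0.11)^(1/0.63) ≈ 6.8581.
y_gold = 6.8581^0.37 ≈ 2.0389.
c_gold = y_gold − (n+g+δ)·k_gold = 2.0389 − 0.11·6.8581 ≈ 1.2845.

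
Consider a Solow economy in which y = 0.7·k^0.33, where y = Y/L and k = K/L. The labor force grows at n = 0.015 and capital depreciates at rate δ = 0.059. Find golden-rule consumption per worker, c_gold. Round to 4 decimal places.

Break-even investment rate: n + δ = 0.015 + 0.059 = 0.074.
Maximizing c = f(k) − (n+δ)·k gives f'(k) = n+δ, i.e. 0.33·0.7·k^(0.33−1) = 0.074, so k_gold = (0.33·0.7/0.074)^(1/0.67) ≈ 5.4687.
y_gold = 0.7·5.4687^0.33 ≈ 1.2263.
c_gold = y_gold − (n+δ)·k_gold = 1.2263 − 0.074·5.4687 ≈ 0.8216.

c_gold ≈ 0.8216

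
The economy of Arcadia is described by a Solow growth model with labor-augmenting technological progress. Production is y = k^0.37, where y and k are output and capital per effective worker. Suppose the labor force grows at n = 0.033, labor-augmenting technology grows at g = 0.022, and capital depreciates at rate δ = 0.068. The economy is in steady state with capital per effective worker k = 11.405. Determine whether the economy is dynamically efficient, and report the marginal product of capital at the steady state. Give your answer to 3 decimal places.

dynamically inefficient; MPK ≈ 0.080

n + g + δ = 0.033 + 0.022 + 0.068 = 0.123.
MPK = 0.37·k^(0.37−1) = 0.37·11.405^(-0.63) ≈ 0.0798.
MPK < 0.123, so the economy is dynamically inefficient (over-saving).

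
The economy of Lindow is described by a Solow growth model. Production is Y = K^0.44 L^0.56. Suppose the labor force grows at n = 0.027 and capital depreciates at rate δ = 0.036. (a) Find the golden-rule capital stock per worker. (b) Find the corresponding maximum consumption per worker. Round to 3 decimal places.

n + δ = 0.027 + 0.036 = 0.063.
Setting f'(k) = n+δ gives 0.44·k^(0.44−1) = 0.063, hence k_gold = (0.44/0.063)^(1/0.56) ≈ 32.1620.
y_gold = 32.1620^0.44 ≈ 4.6050; c_gold = y_gold − 0.063·k_gold ≈ 2.5788.

(a) k_gold ≈ 32.162; (b) c_gold ≈ 2.579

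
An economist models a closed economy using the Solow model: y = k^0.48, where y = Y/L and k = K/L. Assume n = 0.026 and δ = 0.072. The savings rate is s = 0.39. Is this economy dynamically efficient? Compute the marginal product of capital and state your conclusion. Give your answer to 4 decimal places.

dynamically efficient; MPK ≈ 0.1206

Break-even investment rate: n + δ = 0.026 + 0.072 = 0.098.
Steady-state k*: s·k^0.48 = 0.098·k gives k* = (0.39/0.098)^(1/0.52) ≈ 14.2408.
MPK = 0.48·14.2408^(-0.52) ≈ 0.1206.
MPK > n+δ = 0.098, so the economy is dynamically efficient (under-saving).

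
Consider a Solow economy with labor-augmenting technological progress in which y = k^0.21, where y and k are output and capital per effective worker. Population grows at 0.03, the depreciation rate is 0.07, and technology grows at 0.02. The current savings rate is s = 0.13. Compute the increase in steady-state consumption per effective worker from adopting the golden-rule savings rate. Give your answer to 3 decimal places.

The effective depreciation rate is n + g + δ = 0.03 + 0.02 + 0.07 = 0.12.
Current steady state (s = 0.13): k* = (0.13/0.12)^(1/0.79) ≈ 1.1066, y* = 1.1066^0.21 ≈ 1.0215, c* = (1−0.13)·1.0215 ≈ 0.8887.
At the golden rule the marginal product of capital equals n+g+δ: 0.21·k^(0.21−1) = 0.12. Solving, k_gold = (0.21/0.12)^(1/0.79) ≈ 2.0307.
y_gold = 2.0307^0.21 ≈ 1.1604, c_gold = y_gold − 0.12·k_gold ≈ 0.9167.
Gain: Δc = 0.9167 − 0.8887 ≈ 0.0280.

Δc ≈ 0.028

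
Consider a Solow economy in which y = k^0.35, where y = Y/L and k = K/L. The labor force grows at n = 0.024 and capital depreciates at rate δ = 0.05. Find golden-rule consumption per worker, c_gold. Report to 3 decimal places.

c_gold ≈ 1.501

The effective depreciation rate is n + δ = 0.024 + 0.05 = 0.074.
Setting f'(k) = n+δ gives 0.35·k^(0.35−1) = 0.074, hence k_gold = (0.35/0.074)^(1/0.65) ≈ 10.9197.
y_gold = 10.9197^0.35 ≈ 2.3087.
c_gold = y_gold − (n+δ)·k_gold = 2.3087 − 0.074·10.9197 ≈ 1.5007.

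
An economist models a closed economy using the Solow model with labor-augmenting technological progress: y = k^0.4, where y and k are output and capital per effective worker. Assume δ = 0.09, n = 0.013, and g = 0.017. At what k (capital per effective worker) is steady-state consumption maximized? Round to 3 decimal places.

The effective depreciation rate is n + g + δ = 0.013 + 0.017 + 0.09 = 0.12.
Setting f'(k) = n+g+δ gives 0.4·k^(0.4−1) = 0.12, hence k_gold = (0.4/0.12)^(1/0.6) ≈ 7.4381.

k_gold ≈ 7.438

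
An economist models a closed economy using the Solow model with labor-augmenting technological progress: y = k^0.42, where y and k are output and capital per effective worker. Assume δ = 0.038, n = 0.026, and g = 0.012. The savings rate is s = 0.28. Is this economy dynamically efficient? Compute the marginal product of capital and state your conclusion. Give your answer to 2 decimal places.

Break-even investment rate: n + g + δ = 0.026 + 0.012 + 0.038 = 0.076.
Steady-state k*: s·k^0.42 = 0.076·k gives k* = (0.28/0.076)^(1/0.58) ≈ 9.4723.
MPK = 0.42·9.4723^(-0.58) ≈ 0.1140.
MPK > n+g+δ = 0.076, so the economy is dynamically efficient (under-saving).

dynamically efficient; MPK ≈ 0.11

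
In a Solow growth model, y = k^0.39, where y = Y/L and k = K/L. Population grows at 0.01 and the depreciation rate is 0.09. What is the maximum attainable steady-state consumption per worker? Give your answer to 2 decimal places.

c_gold ≈ 1.46

Capital per worker breaks even when investment replaces (n + δ)·k; here n + δ = 0.1.
Maximizing c = f(k) − (n+δ)·k gives f'(k) = n+δ, i.e. 0.39·k^(0.39−1) = 0.1, so k_gold = (0.39/0.1)^(1/0.61) ≈ 9.3102.
y_gold = 9.3102^0.39 ≈ 2.3872.
c_gold = y_gold − (n+δ)·k_gold = 2.3872 − 0.1·9.3102 ≈ 1.4562.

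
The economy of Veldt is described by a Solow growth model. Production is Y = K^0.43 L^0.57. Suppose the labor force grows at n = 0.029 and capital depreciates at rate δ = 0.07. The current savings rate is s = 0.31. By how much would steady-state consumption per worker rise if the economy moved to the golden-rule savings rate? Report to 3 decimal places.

Capital per worker breaks even when investment replaces (n + δ)·k; here n + δ = 0.099.
Current steady state (s = 0.31): k* = (0.31/0.099)^(1/0.57) ≈ 7.4079, y* = 7.4079^0.43 ≈ 2.3658, c* = (1−0.31)·2.3658 ≈ 1.6324.
Golden rule sets MPK = n+δ: 0.43·k^(0.43−1) = 0.099, so k_gold = (0.43/0.099)^(1/0.57) ≈ 13.1524.
y_gold = 13.1524^0.43 ≈ 3.0281, c_gold = y_gold − 0.099·k_gold ≈ 1.7260.
Gain: Δc = 1.7260 − 1.6324 ≈ 0.0937.

Δc ≈ 0.094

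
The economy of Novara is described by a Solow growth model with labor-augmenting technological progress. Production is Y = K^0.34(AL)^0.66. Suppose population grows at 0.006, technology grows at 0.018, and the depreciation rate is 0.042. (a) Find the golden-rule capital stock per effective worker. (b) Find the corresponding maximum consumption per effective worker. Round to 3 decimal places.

The effective depreciation rate is n + g + δ = 0.006 + 0.018 + 0.042 = 0.066.
Golden rule sets MPK = n+g+δ: 0.34·k^(0.34−1) = 0.066, so k_gold = (0.34/0.066)^(1/0.66) ≈ 11.9864.
y_gold = 11.9864^0.34 ≈ 2.3268; c_gold = y_gold − 0.066·k_gold ≈ 1.5357.

(a) k_gold ≈ 11.986; (b) c_gold ≈ 1.536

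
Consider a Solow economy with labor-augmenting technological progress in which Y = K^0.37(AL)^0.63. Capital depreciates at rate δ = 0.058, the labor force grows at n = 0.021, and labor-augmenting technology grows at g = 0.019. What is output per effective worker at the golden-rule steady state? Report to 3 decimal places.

Capital per effective worker breaks even when investment replaces (n + g + δ)·k; here n + g + δ = 0.098.
Setting f'(k) = n+g+δ gives 0.37·k^(0.37−1) = 0.098, hence k_gold = (0.37/0.098)^(1/0.63) ≈ 8.2382.
Output: y_gold = k_gold^0.37 = 8.2382^0.37 ≈ 2.1820.

y_gold ≈ 2.182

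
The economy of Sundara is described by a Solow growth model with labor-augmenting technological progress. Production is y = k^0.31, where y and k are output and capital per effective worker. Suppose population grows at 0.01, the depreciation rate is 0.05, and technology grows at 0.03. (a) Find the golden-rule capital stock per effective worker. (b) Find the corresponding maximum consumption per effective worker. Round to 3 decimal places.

Capital per effective worker breaks even when investment replaces (n + g + δ)·k; here n + g + δ = 0.09.
Golden rule sets MPK = n+g+δ: 0.31·k^(0.31−1) = 0.09, so k_gold = (0.31/0.09)^(1/0.69) ≈ 6.0039.
y_gold = 6.0039^0.31 ≈ 1.7431; c_gold = y_gold − 0.09·k_gold ≈ 1.2027.

(a) k_gold ≈ 6.004; (b) c_gold ≈ 1.203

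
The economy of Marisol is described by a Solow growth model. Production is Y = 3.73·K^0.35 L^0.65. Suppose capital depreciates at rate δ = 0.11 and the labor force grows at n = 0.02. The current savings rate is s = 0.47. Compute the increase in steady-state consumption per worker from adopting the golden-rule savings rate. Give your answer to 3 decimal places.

The effective depreciation rate is n + δ = 0.02 + 0.11 = 0.13.
Current steady state (s = 0.47): k* = (0.47·3.73/0.13)^(1/0.65) ≈ 54.7333, y* = 3.73·54.7333^0.35 ≈ 15.1390, c* = (1−0.47)·15.1390 ≈ 8.0237.
At the golden rule the marginal product of capital equals n+δ: 0.35·3.73·k^(0.35−1) = 0.13. Solving, k_gold = (0.35·3.73/0.13)^(1/0.65) ≈ 34.7762.
y_gold = 3.73·34.7762^0.35 ≈ 12.9169, c_gold = y_gold − 0.13·k_gold ≈ 8.3960.
Gain: Δc = 8.3960 − 8.0237 ≈ 0.3723.

Δc ≈ 0.372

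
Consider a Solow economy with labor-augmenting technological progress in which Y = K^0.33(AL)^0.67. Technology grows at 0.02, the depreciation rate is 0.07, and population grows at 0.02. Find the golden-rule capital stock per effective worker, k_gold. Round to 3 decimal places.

n + g + δ = 0.02 + 0.02 + 0.07 = 0.11.
At the golden rule the marginal product of capital equals n+g+δ: 0.33·k^(0.33−1) = 0.11. Solving, k_gold = (0.33/0.11)^(1/0.67) ≈ 5.1537.

k_gold ≈ 5.154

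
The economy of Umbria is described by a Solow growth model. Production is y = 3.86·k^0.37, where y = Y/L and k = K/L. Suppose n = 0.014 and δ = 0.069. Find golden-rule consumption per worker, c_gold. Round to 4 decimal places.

The effective depreciation rate is n + δ = 0.014 + 0.069 = 0.083.
Golden rule sets MPK = n+δ: 0.37·3.86·k^(0.37−1) = 0.083, so k_gold = (0.37·3.86/0.083)^(1/0.63) ≈ 91.5052.
y_gold = 3.86·91.5052^0.37 ≈ 20.5268.
c_gold = y_gold − (n+δ)·k_gold = 20.5268 − 0.083·91.5052 ≈ 12.9319.

c_gold ≈ 12.9319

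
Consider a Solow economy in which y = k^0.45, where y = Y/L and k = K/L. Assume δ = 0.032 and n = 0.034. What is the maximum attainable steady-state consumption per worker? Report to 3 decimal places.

c_gold ≈ 2.645

Break-even investment rate: n + δ = 0.034 + 0.032 = 0.066.
Golden rule sets MPK = n+δ: 0.45·k^(0.45−1) = 0.066, so k_gold = (0.45/0.066)^(1/0.55) ≈ 32.7915.
y_gold = 32.7915^0.45 ≈ 4.8094.
c_gold = y_gold − (n+δ)·k_gold = 4.8094 − 0.066·32.7915 ≈ 2.6452.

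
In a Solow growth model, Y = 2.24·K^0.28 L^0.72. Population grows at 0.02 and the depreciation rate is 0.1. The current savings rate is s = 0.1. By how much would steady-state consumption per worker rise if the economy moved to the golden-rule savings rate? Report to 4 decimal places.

Δc ≈ 0.4984

n + δ = 0.02 + 0.1 = 0.12.
Current steady state (s = 0.1): k* = (0.1·2.24/0.12)^(1/0.72) ≈ 2.3795, y* = 2.24·2.3795^0.28 ≈ 2.8554, c* = (1−0.1)·2.8554 ≈ 2.5698.
At the golden rule the marginal product of capital equals n+δ: 0.28·2.24·k^(0.28−1) = 0.12. Solving, k_gold = (0.28·2.24/0.12)^(1/0.72) ≈ 9.9434.
y_gold = 2.24·9.9434^0.28 ≈ 4.2615, c_gold = y_gold − 0.12·k_gold ≈ 3.0682.
Gain: Δc = 3.0682 − 2.5698 ≈ 0.4984.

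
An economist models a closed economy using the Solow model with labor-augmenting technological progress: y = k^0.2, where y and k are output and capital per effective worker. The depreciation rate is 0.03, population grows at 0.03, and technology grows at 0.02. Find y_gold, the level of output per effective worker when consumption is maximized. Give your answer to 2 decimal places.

y_gold ≈ 1.26

Break-even investment rate: n + g + δ = 0.03 + 0.02 + 0.03 = 0.08.
Setting f'(k) = n+g+δ gives 0.2·k^(0.2−1) = 0.08, hence k_gold = (0.2/0.08)^(1/0.8) ≈ 3.1436.
Output: y_gold = k_gold^0.2 = 3.1436^0.2 ≈ 1.2574.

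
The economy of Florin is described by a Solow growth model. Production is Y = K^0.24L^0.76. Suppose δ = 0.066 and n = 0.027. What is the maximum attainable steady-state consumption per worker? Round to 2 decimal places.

c_gold ≈ 1.03

Capital per worker breaks even when investment replaces (n + δ)·k; here n + δ = 0.093.
Setting f'(k) = n+δ gives 0.24·k^(0.24−1) = 0.093, hence k_gold = (0.24/0.093)^(1/0.76) ≈ 3.4814.
y_gold = 3.4814^0.24 ≈ 1.3490.
c_gold = y_gold − (n+δ)·k_gold = 1.3490 − 0.093·3.4814 ≈ 1.0253.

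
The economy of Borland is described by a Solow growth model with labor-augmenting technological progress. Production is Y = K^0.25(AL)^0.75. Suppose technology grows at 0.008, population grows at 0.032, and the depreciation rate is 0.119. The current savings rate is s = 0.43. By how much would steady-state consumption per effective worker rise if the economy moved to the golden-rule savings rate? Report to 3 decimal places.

The effective depreciation rate is n + g + δ = 0.032 + 0.008 + 0.119 = 0.159.
Current steady state (s = 0.43): k* = (0.43/0.159)^(1/0.75) ≈ 3.7679, y* = 3.7679^0.25 ≈ 1.3932, c* = (1−0.43)·1.3932 ≈ 0.7941.
At the golden rule the marginal product of capital equals n+g+δ: 0.25·k^(0.25−1) = 0.159. Solving, k_gold = (0.25/0.159)^(1/0.75) ≈ 1.8283.
y_gold = 1.8283^0.25 ≈ 1.1628, c_gold = y_gold − 0.159·k_gold ≈ 0.8721.
Gain: Δc = 0.8721 − 0.7941 ≈ 0.0780.

Δc ≈ 0.078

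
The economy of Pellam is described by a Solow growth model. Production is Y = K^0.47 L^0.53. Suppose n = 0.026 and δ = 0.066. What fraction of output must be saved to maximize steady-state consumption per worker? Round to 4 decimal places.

s_gold = 0.4700

Capital per worker breaks even when investment replaces (n + δ)·k; here n + δ = 0.092.
At the golden rule MPK = n+δ, and in any Cobb-Douglas steady state s = (n+δ)·k/y = MPK·k/y = capital's share 0.47.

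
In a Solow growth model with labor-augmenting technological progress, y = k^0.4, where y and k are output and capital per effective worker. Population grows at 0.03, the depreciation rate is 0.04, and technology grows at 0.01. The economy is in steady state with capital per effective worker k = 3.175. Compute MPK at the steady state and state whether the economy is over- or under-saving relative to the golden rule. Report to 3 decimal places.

under-saving; MPK ≈ 0.200

n + g + δ = 0.03 + 0.01 + 0.04 = 0.08.
MPK = 0.4·k^(0.4−1) = 0.4·3.175^(-0.6) ≈ 0.2000.
MPK > 0.08, so the economy is dynamically efficient (under-saving).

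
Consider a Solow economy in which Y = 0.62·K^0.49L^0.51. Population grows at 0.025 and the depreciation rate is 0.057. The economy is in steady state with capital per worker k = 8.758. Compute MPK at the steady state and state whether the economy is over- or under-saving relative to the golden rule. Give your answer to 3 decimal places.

under-saving; MPK ≈ 0.100

n + δ = 0.025 + 0.057 = 0.082.
MPK = 0.49·0.62·k^(0.49−1) = 0.49·0.62·8.758^(-0.51) ≈ 0.1005.
MPK > 0.082, so the economy is dynamically efficient (under-saving).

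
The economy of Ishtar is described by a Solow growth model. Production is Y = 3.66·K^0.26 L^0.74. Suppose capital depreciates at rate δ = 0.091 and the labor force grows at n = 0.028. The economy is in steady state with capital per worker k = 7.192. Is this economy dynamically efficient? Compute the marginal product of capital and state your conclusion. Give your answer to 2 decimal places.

dynamically efficient; MPK ≈ 0.22

Capital per worker breaks even when investment replaces (n + δ)·k; here n + δ = 0.119.
MPK = 0.26·3.66·k^(0.26−1) = 0.26·3.66·7.192^(-0.74) ≈ 0.2210.
MPK > 0.119, so the economy is dynamically efficient (under-saving).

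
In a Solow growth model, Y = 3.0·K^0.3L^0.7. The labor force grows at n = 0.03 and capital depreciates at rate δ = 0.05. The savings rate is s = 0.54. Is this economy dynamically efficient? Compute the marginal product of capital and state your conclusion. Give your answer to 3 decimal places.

The effective depreciation rate is n + δ = 0.03 + 0.05 = 0.08.
Steady-state k*: s·A·k^0.3 = 0.08·k gives k* = (0.54·3.0/0.08)^(1/0.7) ≈ 73.5058.
MPK = 0.3·3.0·73.5058^(-0.7) ≈ 0.0444.
MPK < n+δ = 0.08, so the economy is dynamically inefficient (over-saving).

dynamically inefficient; MPK ≈ 0.044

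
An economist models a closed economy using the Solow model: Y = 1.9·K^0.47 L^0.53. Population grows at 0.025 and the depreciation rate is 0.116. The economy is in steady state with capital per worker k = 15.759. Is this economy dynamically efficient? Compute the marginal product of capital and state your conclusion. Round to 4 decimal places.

dynamically efficient; MPK ≈ 0.2071

The effective depreciation rate is n + δ = 0.025 + 0.116 = 0.141.
MPK = 0.47·1.9·k^(0.47−1) = 0.47·1.9·15.759^(-0.53) ≈ 0.2071.
MPK > 0.141, so the economy is dynamically efficient (under-saving).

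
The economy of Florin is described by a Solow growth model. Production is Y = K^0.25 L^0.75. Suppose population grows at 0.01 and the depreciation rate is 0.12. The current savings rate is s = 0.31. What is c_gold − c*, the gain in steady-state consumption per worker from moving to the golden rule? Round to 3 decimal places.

n + δ = 0.01 + 0.12 = 0.13.
Current steady state (s = 0.31): k* = (0.31/0.13)^(1/0.75) ≈ 3.1858, y* = 3.1858^0.25 ≈ 1.3360, c* = (1−0.31)·1.3360 ≈ 0.9218.
At the golden rule the marginal product of capital equals n+δ: 0.25·k^(0.25−1) = 0.13. Solving, k_gold = (0.25/0.13)^(1/0.75) ≈ 2.3915.
y_gold = 2.3915^0.25 ≈ 1.2436, c_gold = y_gold − 0.13·k_gold ≈ 0.9327.
Gain: Δc = 0.9327 − 0.9218 ≈ 0.0108.

Δc ≈ 0.011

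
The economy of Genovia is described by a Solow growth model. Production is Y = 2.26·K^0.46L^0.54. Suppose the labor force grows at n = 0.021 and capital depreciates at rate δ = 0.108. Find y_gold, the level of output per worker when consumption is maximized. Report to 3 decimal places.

Break-even investment rate: n + δ = 0.021 + 0.108 = 0.129.
At the golden rule the marginal product of capital equals n+δ: 0.46·2.26·k^(0.46−1) = 0.129. Solving, k_gold = (0.46·2.26/0.129)^(1/0.54) ≈ 47.6749.
Output: y_gold = 2.26·k_gold^0.46 = 2.26·47.6749^0.46 ≈ 13.3697.

y_gold ≈ 13.370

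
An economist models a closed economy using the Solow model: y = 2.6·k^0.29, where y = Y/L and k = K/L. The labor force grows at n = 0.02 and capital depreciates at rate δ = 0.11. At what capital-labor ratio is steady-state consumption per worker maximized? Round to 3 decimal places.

k_gold ≈ 11.892

Capital per worker breaks even when investment replaces (n + δ)·k; here n + δ = 0.13.
At the golden rule the marginal product of capital equals n+δ: 0.29·2.6·k^(0.29−1) = 0.13. Solving, k_gold = (0.29·2.6/0.13)^(1/0.71) ≈ 11.8919.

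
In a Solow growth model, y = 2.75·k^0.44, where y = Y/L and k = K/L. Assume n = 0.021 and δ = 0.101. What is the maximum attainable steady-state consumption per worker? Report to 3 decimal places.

c_gold ≈ 9.342

The effective depreciation rate is n + δ = 0.021 + 0.101 = 0.122.
Maximizing c = f(k) − (n+δ)·k gives f'(k) = n+δ, i.e. 0.44·2.75·k^(0.44−1) = 0.122, so k_gold = (0.44·2.75/0.122)^(1/0.56) ≈ 60.1633.
y_gold = 2.75·60.1633^0.44 ≈ 16.6816.
c_gold = y_gold − (n+δ)·k_gold = 16.6816 − 0.122·60.1633 ≈ 9.3417.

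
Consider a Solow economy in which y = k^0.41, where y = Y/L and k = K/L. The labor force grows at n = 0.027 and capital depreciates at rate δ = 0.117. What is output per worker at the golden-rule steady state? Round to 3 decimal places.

n + δ = 0.027 + 0.117 = 0.144.
At the golden rule the marginal product of capital equals n+δ: 0.41·k^(0.41−1) = 0.144. Solving, k_gold = (0.41/0.144)^(1/0.59) ≈ 5.8912.
Output: y_gold = k_gold^0.41 = 5.8912^0.41 ≈ 2.0691.

y_gold ≈ 2.069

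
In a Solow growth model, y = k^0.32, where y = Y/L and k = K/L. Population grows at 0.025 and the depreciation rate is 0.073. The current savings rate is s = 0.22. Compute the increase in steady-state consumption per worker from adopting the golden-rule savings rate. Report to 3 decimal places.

Δc ≈ 0.046

Capital per worker breaks even when investment replaces (n + δ)·k; here n + δ = 0.098.
Current steady state (s = 0.22): k* = (0.22/0.098)^(1/0.68) ≈ 3.2845, y* = 3.2845^0.32 ≈ 1.4631, c* = (1−0.22)·1.4631 ≈ 1.1412.
Setting f'(k) = n+δ gives 0.32·k^(0.32−1) = 0.098, hence k_gold = (0.32/0.098)^(1/0.68) ≈ 5.6986.
y_gold = 5.6986^0.32 ≈ 1.7452, c_gold = y_gold − 0.098·k_gold ≈ 1.1867.
Gain: Δc = 1.1867 − 1.1412 ≈ 0.0455.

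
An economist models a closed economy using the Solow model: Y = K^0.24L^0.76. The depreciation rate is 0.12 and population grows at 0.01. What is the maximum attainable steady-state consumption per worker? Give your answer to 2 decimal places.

c_gold ≈ 0.92

n + δ = 0.01 + 0.12 = 0.13.
Golden rule sets MPK = n+δ: 0.24·k^(0.24−1) = 0.13, so k_gold = (0.24/0.13)^(1/0.76) ≈ 2.2405.
y_gold = 2.2405^0.24 ≈ 1.2136.
c_gold = y_gold − (n+δ)·k_gold = 1.2136 − 0.13·2.2405 ≈ 0.9224.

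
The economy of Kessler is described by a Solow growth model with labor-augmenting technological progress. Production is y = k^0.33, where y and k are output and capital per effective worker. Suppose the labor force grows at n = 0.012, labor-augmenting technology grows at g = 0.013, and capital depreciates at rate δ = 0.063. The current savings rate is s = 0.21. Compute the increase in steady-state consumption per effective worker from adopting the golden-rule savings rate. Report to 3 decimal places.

Δc ≈ 0.072

The effective depreciation rate is n + g + δ = 0.012 + 0.013 + 0.063 = 0.088.
Current steady state (s = 0.21): k* = (0.21/0.088)^(1/0.67) ≈ 3.6626, y* = 3.6626^0.33 ≈ 1.5348, c* = (1−0.21)·1.5348 ≈ 1.2125.
Golden rule sets MPK = n+g+δ: 0.33·k^(0.33−1) = 0.088, so k_gold = (0.33/0.088)^(1/0.67) ≈ 7.1906.
y_gold = 7.1906^0.33 ≈ 1.9175, c_gold = y_gold − 0.088·k_gold ≈ 1.2847.
Gain: Δc = 1.2847 − 1.2125 ≈ 0.0722.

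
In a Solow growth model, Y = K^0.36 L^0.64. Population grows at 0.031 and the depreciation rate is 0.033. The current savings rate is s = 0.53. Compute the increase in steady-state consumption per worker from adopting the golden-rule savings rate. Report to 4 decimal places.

Capital per worker breaks even when investment replaces (n + δ)·k; here n + δ = 0.064.
Current steady state (s = 0.53): k* = (0.53/0.064)^(1/0.64) ≈ 27.1972, y* = 27.1972^0.36 ≈ 3.2842, c* = (1−0.53)·3.2842 ≈ 1.5436.
Maximizing c = f(k) − (n+δ)·k gives f'(k) = n+δ, i.e. 0.36·k^(0.36−1) = 0.064, so k_gold = (0.36/0.064)^(1/0.64) ≈ 14.8616.
y_gold = 14.8616^0.36 ≈ 2.6421, c_gold = y_gold − 0.064·k_gold ≈ 1.6909.
Gain: Δc = 1.6909 − 1.5436 ≈ 0.1474.

Δc ≈ 0.1474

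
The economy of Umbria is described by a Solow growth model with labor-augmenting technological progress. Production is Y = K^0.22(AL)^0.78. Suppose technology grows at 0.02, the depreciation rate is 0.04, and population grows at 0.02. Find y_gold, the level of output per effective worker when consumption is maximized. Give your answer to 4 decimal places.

y_gold ≈ 1.3302

Break-even investment rate: n + g + δ = 0.02 + 0.02 + 0.04 = 0.08.
Golden rule sets MPK = n+g+δ: 0.22·k^(0.22−1) = 0.08, so k_gold = (0.22/0.08)^(1/0.78) ≈ 3.6580.
Output: y_gold = k_gold^0.22 = 3.6580^0.22 ≈ 1.3302.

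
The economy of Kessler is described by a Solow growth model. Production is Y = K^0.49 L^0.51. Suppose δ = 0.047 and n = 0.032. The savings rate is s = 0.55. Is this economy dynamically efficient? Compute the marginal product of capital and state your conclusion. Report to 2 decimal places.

Break-even investment rate: n + δ = 0.032 + 0.047 = 0.079.
Steady-state k*: s·k^0.49 = 0.079·k gives k* = (0.55/0.079)^(1/0.51) ≈ 44.9182.
MPK = 0.49·44.9182^(-0.51) ≈ 0.0704.
MPK < n+δ = 0.079, so the economy is dynamically inefficient (over-saving).

dynamically inefficient; MPK ≈ 0.07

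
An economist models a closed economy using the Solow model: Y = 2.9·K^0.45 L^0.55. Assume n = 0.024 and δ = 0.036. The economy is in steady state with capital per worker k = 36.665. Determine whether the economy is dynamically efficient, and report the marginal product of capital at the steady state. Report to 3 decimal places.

Capital per worker breaks even when investment replaces (n + δ)·k; here n + δ = 0.06.
MPK = 0.45·2.9·k^(0.45−1) = 0.45·2.9·36.665^(-0.55) ≈ 0.1800.
MPK > 0.06, so the economy is dynamically efficient (under-saving).

dynamically efficient; MPK ≈ 0.180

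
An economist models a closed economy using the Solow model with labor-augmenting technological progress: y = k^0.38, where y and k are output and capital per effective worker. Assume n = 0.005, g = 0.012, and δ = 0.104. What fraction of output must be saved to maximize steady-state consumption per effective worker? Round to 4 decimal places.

s_gold = 0.3800

The effective depreciation rate is n + g + δ = 0.005 + 0.012 + 0.104 = 0.121.
At the golden rule MPK = n+g+δ, and in any Cobb-Douglas steady state s = (n+g+δ)·k/y = MPK·k/y = capital's share 0.38.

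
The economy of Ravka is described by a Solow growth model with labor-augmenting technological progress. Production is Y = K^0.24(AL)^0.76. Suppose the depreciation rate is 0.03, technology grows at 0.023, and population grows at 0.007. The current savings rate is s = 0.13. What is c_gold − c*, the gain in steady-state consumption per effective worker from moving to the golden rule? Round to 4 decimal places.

Δc ≈ 0.0668

Capital per effective worker breaks even when investment replaces (n + g + δ)·k; here n + g + δ = 0.06.
Current steady state (s = 0.13): k* = (0.13/0.06)^(1/0.76) ≈ 2.7659, y* = 2.7659^0.24 ≈ 1.2766, c* = (1−0.13)·1.2766 ≈ 1.1106.
Setting f'(k) = n+g+δ gives 0.24·k^(0.24−1) = 0.06, hence k_gold = (0.24/0.06)^(1/0.76) ≈ 6.1970.
y_gold = 6.1970^0.24 ≈ 1.5493, c_gold = y_gold − 0.06·k_gold ≈ 1.1774.
Gain: Δc = 1.1774 − 1.1106 ≈ 0.0668.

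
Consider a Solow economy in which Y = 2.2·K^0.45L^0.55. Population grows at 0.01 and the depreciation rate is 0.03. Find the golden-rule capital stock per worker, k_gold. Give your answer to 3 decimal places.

k_gold ≈ 341.801

The effective depreciation rate is n + δ = 0.01 + 0.03 = 0.04.
Maximizing c = f(k) − (n+δ)·k gives f'(k) = n+δ, i.e. 0.45·2.2·k^(0.45−1) = 0.04, so k_gold = (0.45·2.2/0.04)^(1/0.55) ≈ 341.8008.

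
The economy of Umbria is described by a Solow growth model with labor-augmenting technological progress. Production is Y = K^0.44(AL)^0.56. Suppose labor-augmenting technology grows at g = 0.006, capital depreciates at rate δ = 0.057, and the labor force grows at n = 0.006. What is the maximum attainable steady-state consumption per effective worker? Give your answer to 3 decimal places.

c_gold ≈ 2.401

Capital per effective worker breaks even when investment replaces (n + g + δ)·k; here n + g + δ = 0.069.
Golden rule sets MPK = n+g+δ: 0.44·k^(0.44−1) = 0.069, so k_gold = (0.44/0.069)^(1/0.56) ≈ 27.3396.
y_gold = 27.3396^0.44 ≈ 4.2873.
c_gold = y_gold − (n+g+δ)·k_gold = 4.2873 − 0.069·27.3396 ≈ 2.4009.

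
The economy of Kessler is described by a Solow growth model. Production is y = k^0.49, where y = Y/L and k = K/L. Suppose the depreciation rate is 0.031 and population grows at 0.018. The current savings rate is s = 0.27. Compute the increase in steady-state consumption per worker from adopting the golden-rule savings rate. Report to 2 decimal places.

Δc ≈ 0.90

n + δ = 0.018 + 0.031 = 0.049.
Current steady state (s = 0.27): k* = (0.27/0.049)^(1/0.51) ≈ 28.3968, y* = 28.3968^0.49 ≈ 5.1535, c* = (1−0.27)·5.1535 ≈ 3.7621.
At the golden rule the marginal product of capital equals n+δ: 0.49·k^(0.49−1) = 0.049. Solving, k_gold = (0.49/0.049)^(1/0.51) ≈ 91.3659.
y_gold = 91.3659^0.49 ≈ 9.1366, c_gold = y_gold − 0.049·k_gold ≈ 4.6597.
Gain: Δc = 4.6597 − 3.7621 ≈ 0.8976.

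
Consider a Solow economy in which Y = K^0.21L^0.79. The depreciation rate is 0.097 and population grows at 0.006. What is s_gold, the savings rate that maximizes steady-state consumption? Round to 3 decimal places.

s_gold = 0.210

Break-even investment rate: n + δ = 0.006 + 0.097 = 0.103.
At the golden rule MPK = n+δ, and in any Cobb-Douglas steady state s = (n+δ)·k/y = MPK·k/y = capital's share 0.21.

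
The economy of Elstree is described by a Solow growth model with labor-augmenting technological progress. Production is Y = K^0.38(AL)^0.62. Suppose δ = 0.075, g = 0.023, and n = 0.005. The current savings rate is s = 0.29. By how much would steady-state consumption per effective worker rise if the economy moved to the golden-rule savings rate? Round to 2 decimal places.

Capital per effective worker breaks even when investment replaces (n + g + δ)·k; here n + g + δ = 0.103.
Current steady state (s = 0.29): k* = (0.29/0.103)^(1/0.62) ≈ 5.3100, y* = 5.3100^0.38 ≈ 1.8860, c* = (1−0.29)·1.8860 ≈ 1.3390.
Setting f'(k) = n+g+δ gives 0.38·k^(0.38−1) = 0.103, hence k_gold = (0.38/0.103)^(1/0.62) ≈ 8.2116.
y_gold = 8.2116^0.38 ≈ 2.2258, c_gold = y_gold − 0.103·k_gold ≈ 1.3800.
Gain: Δc = 1.3800 − 1.3390 ≈ 0.0409.

Δc ≈ 0.04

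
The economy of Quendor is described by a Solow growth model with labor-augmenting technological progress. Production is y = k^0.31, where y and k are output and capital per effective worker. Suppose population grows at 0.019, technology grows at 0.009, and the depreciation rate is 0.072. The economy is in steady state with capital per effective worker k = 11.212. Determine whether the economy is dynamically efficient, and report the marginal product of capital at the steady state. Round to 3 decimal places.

dynamically inefficient; MPK ≈ 0.058

Capital per effective worker breaks even when investment replaces (n + g + δ)·k; here n + g + δ = 0.1.
MPK = 0.31·k^(0.31−1) = 0.31·11.212^(-0.69) ≈ 0.0585.
MPK < 0.1, so the economy is dynamically inefficient (over-saving).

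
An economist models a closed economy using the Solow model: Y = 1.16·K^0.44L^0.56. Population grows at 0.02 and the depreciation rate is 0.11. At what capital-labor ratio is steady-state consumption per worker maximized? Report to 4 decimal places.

k_gold ≈ 11.4989

The effective depreciation rate is n + δ = 0.02 + 0.11 = 0.13.
Setting f'(k) = n+δ gives 0.44·1.16·k^(0.44−1) = 0.13, hence k_gold = (0.44·1.16/0.13)^(1/0.56) ≈ 11.4989.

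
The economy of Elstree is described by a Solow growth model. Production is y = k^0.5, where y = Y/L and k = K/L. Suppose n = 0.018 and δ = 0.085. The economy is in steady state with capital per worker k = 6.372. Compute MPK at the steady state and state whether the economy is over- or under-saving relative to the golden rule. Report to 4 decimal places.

under-saving; MPK ≈ 0.1981

Capital per worker breaks even when investment replaces (n + δ)·k; here n + δ = 0.103.
MPK = 0.5·k^(0.5−1) = 0.5·6.372^(-0.5) ≈ 0.1981.
MPK > 0.103, so the economy is dynamically efficient (under-saving).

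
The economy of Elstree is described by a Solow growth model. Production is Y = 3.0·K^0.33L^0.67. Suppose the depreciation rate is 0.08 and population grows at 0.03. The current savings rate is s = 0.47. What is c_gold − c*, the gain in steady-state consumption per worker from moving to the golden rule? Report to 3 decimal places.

Break-even investment rate: n + δ = 0.03 + 0.08 = 0.11.
Current steady state (s = 0.47): k* = (0.47·3.0/0.11)^(1/0.67) ≈ 45.0269, y* = 3.0·45.0269^0.33 ≈ 10.5382, c* = (1−0.47)·10.5382 ≈ 5.5853.
At the golden rule the marginal product of capital equals n+δ: 0.33·3.0·k^(0.33−1) = 0.11. Solving, k_gold = (0.33·3.0/0.11)^(1/0.67) ≈ 26.5609.
y_gold = 3.0·26.5609^0.33 ≈ 8.8536, c_gold = y_gold − 0.11·k_gold ≈ 5.9319.
Gain: Δc = 5.9319 − 5.5853 ≈ 0.3467.

Δc ≈ 0.347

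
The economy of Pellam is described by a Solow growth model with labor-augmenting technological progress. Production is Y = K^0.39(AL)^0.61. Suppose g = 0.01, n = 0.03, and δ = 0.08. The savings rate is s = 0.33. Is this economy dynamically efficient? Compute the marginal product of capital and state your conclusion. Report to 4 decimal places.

Break-even investment rate: n + g + δ = 0.03 + 0.01 + 0.08 = 0.12.
Steady-state k*: s·k^0.39 = 0.12·k gives k* = (0.33/0.12)^(1/0.61) ≈ 5.2507.
MPK = 0.39·5.2507^(-0.61) ≈ 0.1418.
MPK > n+g+δ = 0.12, so the economy is dynamically efficient (under-saving).

dynamically efficient; MPK ≈ 0.1418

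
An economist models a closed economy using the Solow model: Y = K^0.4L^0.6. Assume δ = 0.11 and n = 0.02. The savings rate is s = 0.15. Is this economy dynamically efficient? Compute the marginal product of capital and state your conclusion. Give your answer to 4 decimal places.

dynamically efficient; MPK ≈ 0.3467

Break-even investment rate: n + δ = 0.02 + 0.11 = 0.13.
Steady-state k*: s·k^0.4 = 0.13·k gives k* = (0.15/0.13)^(1/0.6) ≈ 1.2693.
MPK = 0.4·1.2693^(-0.6) ≈ 0.3467.
MPK > n+δ = 0.13, so the economy is dynamically efficient (under-saving).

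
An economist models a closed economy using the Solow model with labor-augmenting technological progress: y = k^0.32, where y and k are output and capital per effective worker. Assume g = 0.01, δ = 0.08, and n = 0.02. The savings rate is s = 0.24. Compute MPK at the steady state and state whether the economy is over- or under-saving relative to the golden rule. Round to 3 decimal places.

under-saving; MPK ≈ 0.147

n + g + δ = 0.02 + 0.01 + 0.08 = 0.11.
Steady-state k*: s·k^0.32 = 0.11·k gives k* = (0.24/0.11)^(1/0.68) ≈ 3.1497.
MPK = 0.32·3.1497^(-0.68) ≈ 0.1467.
MPK > n+g+δ = 0.11, so the economy is dynamically efficient (under-saving).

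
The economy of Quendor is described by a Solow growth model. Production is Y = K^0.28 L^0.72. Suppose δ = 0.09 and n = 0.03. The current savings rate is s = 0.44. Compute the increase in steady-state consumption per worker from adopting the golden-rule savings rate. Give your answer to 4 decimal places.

Break-even investment rate: n + δ = 0.03 + 0.09 = 0.12.
Current steady state (s = 0.44): k* = (0.44/0.12)^(1/0.72) ≈ 6.0773, y* = 6.0773^0.28 ≈ 1.6574, c* = (1−0.44)·1.6574 ≈ 0.9282.
Setting f'(k) = n+δ gives 0.28·k^(0.28−1) = 0.12, hence k_gold = (0.28/0.12)^(1/0.72) ≈ 3.2440.
y_gold = 3.2440^0.28 ≈ 1.3903, c_gold = y_gold − 0.12·k_gold ≈ 1.0010.
Gain: Δc = 1.0010 − 0.9282 ≈ 0.0728.

Δc ≈ 0.0728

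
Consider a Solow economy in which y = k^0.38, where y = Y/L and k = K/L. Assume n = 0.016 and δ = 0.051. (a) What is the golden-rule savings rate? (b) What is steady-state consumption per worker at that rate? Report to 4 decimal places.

(a) s_gold = 0.3800; (b) c_gold ≈ 1.7961

The effective depreciation rate is n + δ = 0.016 + 0.051 = 0.067.
For Cobb-Douglas, s_gold equals capital's share: s_gold = 0.38.
At the golden rule the marginal product of capital equals n+δ: 0.38·k^(0.38−1) = 0.067. Solving, k_gold = (0.38/0.067)^(1/0.62) ≈ 16.4308.
y_gold = 16.4308^0.38 ≈ 2.8970; c_gold = (1−0.38)·y_gold ≈ 1.7961.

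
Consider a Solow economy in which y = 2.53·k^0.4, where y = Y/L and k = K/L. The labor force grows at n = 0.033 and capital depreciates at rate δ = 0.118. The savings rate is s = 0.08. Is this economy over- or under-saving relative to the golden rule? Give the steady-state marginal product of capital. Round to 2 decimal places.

n + δ = 0.033 + 0.118 = 0.151.
Steady-state k*: s·A·k^0.4 = 0.151·k gives k* = (0.08·2.53/0.151)^(1/0.6) ≈ 1.6295.
MPK = 0.4·2.53·1.6295^(-0.6) ≈ 0.7550.
MPK > n+δ = 0.151, so the economy is dynamically efficient (under-saving).

under-saving; MPK ≈ 0.76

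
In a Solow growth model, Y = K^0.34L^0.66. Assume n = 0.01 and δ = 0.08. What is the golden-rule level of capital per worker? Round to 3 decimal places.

k_gold ≈ 7.492

n + δ = 0.01 + 0.08 = 0.09.
At the golden rule the marginal product of capital equals n+δ: 0.34·k^(0.34−1) = 0.09. Solving, k_gold = (0.34/0.09)^(1/0.66) ≈ 7.4920.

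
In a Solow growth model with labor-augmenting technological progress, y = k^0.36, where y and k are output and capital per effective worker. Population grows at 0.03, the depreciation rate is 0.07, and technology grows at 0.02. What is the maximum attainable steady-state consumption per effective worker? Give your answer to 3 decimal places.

n + g + δ = 0.03 + 0.02 + 0.07 = 0.12.
Setting f'(k) = n+g+δ gives 0.36·k^(0.36−1) = 0.12, hence k_gold = (0.36/0.12)^(1/0.64) ≈ 5.5655.
y_gold = 5.5655^0.36 ≈ 1.8552.
c_gold = y_gold − (n+g+δ)·k_gold = 1.8552 − 0.12·5.5655 ≈ 1.1873.

c_gold ≈ 1.187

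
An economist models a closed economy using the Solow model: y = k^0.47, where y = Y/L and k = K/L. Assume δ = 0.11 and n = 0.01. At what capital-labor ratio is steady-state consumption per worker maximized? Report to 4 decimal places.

Break-even investment rate: n + δ = 0.01 + 0.11 = 0.12.
Setting f'(k) = n+δ gives 0.47·k^(0.47−1) = 0.12, hence k_gold = (0.47/0.12)^(1/0.53) ≈ 13.1435.

k_gold ≈ 13.1435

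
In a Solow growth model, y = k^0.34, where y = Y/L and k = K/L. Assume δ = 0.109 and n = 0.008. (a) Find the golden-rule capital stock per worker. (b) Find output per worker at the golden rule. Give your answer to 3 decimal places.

(a) k_gold ≈ 5.035; (b) y_gold ≈ 1.732

Break-even investment rate: n + δ = 0.008 + 0.109 = 0.117.
At the golden rule the marginal product of capital equals n+δ: 0.34·k^(0.34−1) = 0.117. Solving, k_gold = (0.34/0.117)^(1/0.66) ≈ 5.0345.
y_gold = 5.0345^0.34 ≈ 1.7325.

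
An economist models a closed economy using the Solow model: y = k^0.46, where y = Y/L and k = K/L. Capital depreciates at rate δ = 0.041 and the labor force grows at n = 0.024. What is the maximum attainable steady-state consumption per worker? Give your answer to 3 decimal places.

n + δ = 0.024 + 0.041 = 0.065.
Maximizing c = f(k) − (n+δ)·k gives f'(k) = n+δ, i.e. 0.46·k^(0.46−1) = 0.065, so k_gold = (0.46/0.065)^(1/0.54) ≈ 37.4788.
y_gold = 37.4788^0.46 ≈ 5.2959.
c_gold = y_gold − (n+δ)·k_gold = 5.2959 − 0.065·37.4788 ≈ 2.8598.

c_gold ≈ 2.860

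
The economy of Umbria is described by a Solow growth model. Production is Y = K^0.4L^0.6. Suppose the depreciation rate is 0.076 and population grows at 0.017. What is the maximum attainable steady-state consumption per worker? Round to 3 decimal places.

Capital per worker breaks even when investment replaces (n + δ)·k; here n + δ = 0.093.
At the golden rule the marginal product of capital equals n+δ: 0.4·k^(0.4−1) = 0.093. Solving, k_gold = (0.4/0.093)^(1/0.6) ≈ 11.3753.
y_gold = 11.3753^0.4 ≈ 2.6448.
c_gold = y_gold − (n+δ)·k_gold = 2.6448 − 0.093·11.3753 ≈ 1.5869.

c_gold ≈ 1.587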